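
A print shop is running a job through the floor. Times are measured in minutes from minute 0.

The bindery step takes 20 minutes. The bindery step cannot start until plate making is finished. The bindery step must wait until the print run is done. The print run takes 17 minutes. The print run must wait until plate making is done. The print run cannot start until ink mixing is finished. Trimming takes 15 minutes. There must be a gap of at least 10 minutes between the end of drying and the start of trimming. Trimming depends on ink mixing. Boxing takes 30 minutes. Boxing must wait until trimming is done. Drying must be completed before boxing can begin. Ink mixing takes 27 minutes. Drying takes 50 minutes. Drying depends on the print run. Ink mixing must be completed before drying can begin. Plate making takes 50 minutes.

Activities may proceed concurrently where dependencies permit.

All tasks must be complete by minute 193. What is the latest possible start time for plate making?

21

Boxing has no dependents, so it just needs to finish by minute 193. Starting by 193 − 30 = minute 163 achieves that.
Since boxing (must start by minute 163) depends on it, trimming must finish by minute 163. Backing off its 15-minute duration gives a latest start of minute 148.
Drying has several dependents: trimming (must start by minute 148, minus 10-minute gap → minute 138); boxing (must start by minute 163). The earliest of those limits is minute 138, so drying must start by 138 − 50 = minute 88.
To finish by minute 193, the bindery step (duration 20) must start no later than minute 173.
The print run has several dependents: drying (must start by minute 88); the bindery step (must start by minute 173). The earliest of those limits is minute 88, so the print run must start by 88 − 17 = minute 71.
Plate making feeds the print run (must start by minute 71); the bindery step (must start by minute 173). Taking the minimum, plate making must finish by minute 71 and start by 71 − 50 = minute 21.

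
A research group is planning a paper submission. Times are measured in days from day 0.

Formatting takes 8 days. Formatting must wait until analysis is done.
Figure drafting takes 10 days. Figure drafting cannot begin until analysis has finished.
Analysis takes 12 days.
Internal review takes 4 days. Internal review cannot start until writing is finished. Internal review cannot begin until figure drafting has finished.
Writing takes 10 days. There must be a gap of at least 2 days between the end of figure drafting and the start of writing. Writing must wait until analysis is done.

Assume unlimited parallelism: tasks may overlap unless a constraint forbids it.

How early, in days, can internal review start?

34

Nothing blocks analysis, so it runs from day 0 to day 12.
Figure drafting waits on analysis (finishes day 12), so it starts at day 12 and finishes at 12 + 10 = day 22.
Writing needs all of figure drafting (finishes day 22, plus 2-day gap → day 24); analysis (finishes day 12). That puts its earliest start at day 24; it finishes at 24 + 10 = day 34.
Internal review waits on writing (finishes day 34); figure drafting (finishes day 22). The latest of these is day 34, which is the earliest internal review can start.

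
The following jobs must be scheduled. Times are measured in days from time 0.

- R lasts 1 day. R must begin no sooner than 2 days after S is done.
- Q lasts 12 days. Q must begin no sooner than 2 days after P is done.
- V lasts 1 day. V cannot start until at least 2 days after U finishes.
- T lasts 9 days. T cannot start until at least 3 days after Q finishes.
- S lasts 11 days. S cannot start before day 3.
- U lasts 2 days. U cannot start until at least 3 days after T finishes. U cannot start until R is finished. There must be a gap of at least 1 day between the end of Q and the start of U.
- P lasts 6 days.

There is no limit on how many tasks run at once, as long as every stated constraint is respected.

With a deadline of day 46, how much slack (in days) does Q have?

6

P can start immediately at day 0; it finishes at day 6.
Q cannot begin until P (finishes day 6, plus 2-day gap → day 8). It runs from day 8 to 8 + 12 = day 20.

Working backward from the deadline:
Nothing follows V; the deadline of day 46 is its only limit. It must start by 46 − 1 = day 45.
Since V (must start by day 45, minus 2-day gap → day 43) depends on it, U must finish by day 43. Backing off its 2-day duration gives a latest start of day 41.
T has to be done before U (must start by day 41, minus 3-day gap → day 38). That means finishing by day 38, i.e. starting by 38 − 9 = day 29.
Q has several dependents: T (must start by day 29, minus 3-day gap → day 26); U (must start by day 41, minus 1-day gap → day 40). The earliest of those limits is day 26, so Q must start by 26 − 12 = day 14.
So Q can start as early as day 8 and as late as day 14, giving 14 − 8 = 6 days of slack.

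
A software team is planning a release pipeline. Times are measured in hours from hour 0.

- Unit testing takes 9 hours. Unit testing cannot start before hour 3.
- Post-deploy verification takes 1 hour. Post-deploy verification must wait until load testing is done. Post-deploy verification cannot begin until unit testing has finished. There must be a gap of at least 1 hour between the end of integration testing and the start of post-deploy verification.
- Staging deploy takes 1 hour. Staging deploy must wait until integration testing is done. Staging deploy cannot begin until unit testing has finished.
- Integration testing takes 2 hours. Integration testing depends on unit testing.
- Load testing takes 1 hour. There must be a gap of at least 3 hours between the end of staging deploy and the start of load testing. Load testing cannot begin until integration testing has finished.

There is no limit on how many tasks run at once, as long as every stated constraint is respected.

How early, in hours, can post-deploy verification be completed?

Unit testing waits on its own release at hour 3, so it starts at hour 3 and finishes at 3 + 9 = hour 12.
Integration testing cannot begin until unit testing (finishes hour 12). It runs from hour 12 to 12 + 2 = hour 14.
Staging deploy needs all of integration testing (finishes hour 14); unit testing (finishes hour 12). That puts its earliest start at hour 14; it finishes at 14 + 1 = hour 15.
Load testing has to wait for staging deploy (finishes hour 15, plus 3-hour gap → hour 18); integration testing (finishes hour 14). The latest of these is hour 18, so load testing runs hour 18 to 18 + 1 = hour 19.
For post-deploy verification: load testing (finishes hour 19); unit testing (finishes hour 12); integration testing (finishes hour 14, plus 1-hour gap → hour 15). Taking the maximum gives a start of hour 19, and it finishes at 19 + 1 = hour 20.

20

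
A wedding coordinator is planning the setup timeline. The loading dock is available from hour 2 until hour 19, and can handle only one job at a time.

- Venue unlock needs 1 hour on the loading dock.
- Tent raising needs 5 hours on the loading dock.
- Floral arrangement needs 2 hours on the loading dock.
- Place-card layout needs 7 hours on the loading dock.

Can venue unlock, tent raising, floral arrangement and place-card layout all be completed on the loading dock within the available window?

The loading dock window is 19 − 2 = 17 hours.
Running back to back, the jobs need 1 + 5 + 2 + 7 = 15 hours on the loading dock.
Since 15 ≤ 17, they fit within the window.

Yes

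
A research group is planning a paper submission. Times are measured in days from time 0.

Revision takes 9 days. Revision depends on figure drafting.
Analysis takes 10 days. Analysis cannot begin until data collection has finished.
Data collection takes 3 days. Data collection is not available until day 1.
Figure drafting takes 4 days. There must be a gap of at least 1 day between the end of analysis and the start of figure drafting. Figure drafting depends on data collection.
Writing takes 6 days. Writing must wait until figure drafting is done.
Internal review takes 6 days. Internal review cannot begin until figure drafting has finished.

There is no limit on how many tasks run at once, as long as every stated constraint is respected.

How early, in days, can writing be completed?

After its own release at day 1, data collection can start at day 1 and finishes at day 4.
Analysis cannot begin until data collection (finishes day 4). It runs from day 4 to 4 + 10 = day 14.
Figure drafting needs all of analysis (finishes day 14, plus 1-day gap → day 15); data collection (finishes day 4). That puts its earliest start at day 15; it finishes at 15 + 4 = day 19.
After figure drafting (finishes day 19), writing can start at day 19 and finishes at day 25.

25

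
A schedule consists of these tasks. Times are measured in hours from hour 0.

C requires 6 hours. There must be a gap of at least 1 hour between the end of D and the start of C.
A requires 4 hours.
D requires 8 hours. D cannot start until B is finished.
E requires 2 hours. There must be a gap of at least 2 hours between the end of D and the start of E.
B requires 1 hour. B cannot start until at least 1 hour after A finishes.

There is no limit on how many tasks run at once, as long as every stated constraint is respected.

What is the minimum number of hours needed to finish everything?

21

Nothing blocks A, so it runs from hour 0 to hour 4.
After A (finishes hour 4, plus 1-hour gap → hour 5), B can start at hour 5 and finishes at hour 6.
After B (finishes hour 6), D can start at hour 6 and finishes at hour 14.
After D (finishes hour 14, plus 2-hour gap → hour 16), E can start at hour 16 and finishes at hour 18.
C cannot begin until D (finishes hour 14, plus 1-hour gap → hour 15). It runs from hour 15 to 15 + 6 = hour 21.
All tasks are finished once the last one completes. Finish times: A at 4, B at 6, C at 21, D at 14, E at 18. The latest is hour 21.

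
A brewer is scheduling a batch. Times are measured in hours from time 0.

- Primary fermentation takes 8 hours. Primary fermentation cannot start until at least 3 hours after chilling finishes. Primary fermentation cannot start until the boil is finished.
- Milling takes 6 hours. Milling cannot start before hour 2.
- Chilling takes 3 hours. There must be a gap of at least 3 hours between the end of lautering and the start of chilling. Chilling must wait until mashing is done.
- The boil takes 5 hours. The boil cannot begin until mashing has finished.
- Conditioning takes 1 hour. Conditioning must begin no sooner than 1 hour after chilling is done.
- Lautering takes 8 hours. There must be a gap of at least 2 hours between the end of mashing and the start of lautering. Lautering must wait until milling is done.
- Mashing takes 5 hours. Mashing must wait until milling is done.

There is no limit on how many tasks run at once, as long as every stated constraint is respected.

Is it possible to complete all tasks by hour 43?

After its own release at hour 2, milling can start at hour 2 and finishes at hour 8.
Mashing cannot begin until milling (finishes hour 8). It runs from hour 8 to 8 + 5 = hour 13.
The boil cannot begin until mashing (finishes hour 13). It runs from hour 13 to 13 + 5 = hour 18.
Lautering cannot start until mashing (finishes hour 13, plus 2-hour gap → hour 15); milling (finishes hour 8). The controlling bound is hour 15, so lautering finishes at 15 + 8 = hour 23.
Chilling cannot start until lautering (finishes hour 23, plus 3-hour gap → hour 26); mashing (finishes hour 13). The controlling bound is hour 26, so chilling finishes at 26 + 3 = hour 29.
Conditioning waits on chilling (finishes hour 29, plus 1-hour gap → hour 30), so it starts at hour 30 and finishes at 30 + 1 = hour 31.
Primary fermentation cannot start until chilling (finishes hour 29, plus 3-hour gap → hour 32); the boil (finishes hour 18). The controlling bound is hour 32, so primary fermentation finishes at 32 + 8 = hour 40.
Every task is finished by hour 40, which is no later than the deadline of 43, so the schedule is feasible.

Yes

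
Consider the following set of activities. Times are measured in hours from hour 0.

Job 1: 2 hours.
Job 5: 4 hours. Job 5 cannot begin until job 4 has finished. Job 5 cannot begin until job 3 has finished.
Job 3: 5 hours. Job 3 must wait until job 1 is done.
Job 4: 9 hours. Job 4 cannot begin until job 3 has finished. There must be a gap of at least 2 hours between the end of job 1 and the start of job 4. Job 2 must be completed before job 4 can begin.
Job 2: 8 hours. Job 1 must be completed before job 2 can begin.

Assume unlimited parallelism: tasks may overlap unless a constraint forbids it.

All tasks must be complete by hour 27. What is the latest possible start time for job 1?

To finish by hour 27, job 5 (duration 4) must start no later than hour 23.
Job 4 has to be done before job 5 (must start by hour 23). That means finishing by hour 23, i.e. starting by 23 − 9 = hour 14.
Job 2 has to be done before job 4 (must start by hour 14). That means finishing by hour 14, i.e. starting by 14 − 8 = hour 6.
Job 3 has several dependents: job 4 (must start by hour 14); job 5 (must start by hour 23). The earliest of those limits is hour 14, so job 3 must start by 14 − 5 = hour 9.
Job 1 has several dependents: job 2 (must start by hour 6); job 3 (must start by hour 9); job 4 (must start by hour 14, minus 2-hour gap → hour 12). The earliest of those limits is hour 6, so job 1 must start by 6 − 2 = hour 4.

4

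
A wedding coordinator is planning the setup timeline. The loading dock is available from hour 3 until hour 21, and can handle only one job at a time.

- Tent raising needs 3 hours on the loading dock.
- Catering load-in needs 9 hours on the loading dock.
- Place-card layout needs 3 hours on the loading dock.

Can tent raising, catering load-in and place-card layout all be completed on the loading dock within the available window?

Yes

The loading dock window is 21 − 3 = 18 hours.
Running back to back, the jobs need 3 + 9 + 3 = 15 hours on the loading dock.
Since 15 ≤ 18, they fit within the window.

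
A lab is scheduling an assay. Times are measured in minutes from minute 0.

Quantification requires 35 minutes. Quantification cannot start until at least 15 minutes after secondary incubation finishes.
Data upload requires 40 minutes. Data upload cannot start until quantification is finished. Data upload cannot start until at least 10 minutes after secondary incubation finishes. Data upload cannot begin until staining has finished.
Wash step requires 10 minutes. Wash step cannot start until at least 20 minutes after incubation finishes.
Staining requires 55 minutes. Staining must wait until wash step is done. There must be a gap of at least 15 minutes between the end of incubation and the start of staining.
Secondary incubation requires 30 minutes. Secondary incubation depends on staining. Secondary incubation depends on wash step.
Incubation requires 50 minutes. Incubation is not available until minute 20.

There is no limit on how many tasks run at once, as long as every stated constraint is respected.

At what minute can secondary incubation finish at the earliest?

Incubation waits on its own release at minute 20, so it starts at minute 20 and finishes at 20 + 50 = minute 70.
Wash step waits on incubation (finishes minute 70, plus 20-minute gap → minute 90), so it starts at minute 90 and finishes at 90 + 10 = minute 100.
For staining: wash step (finishes minute 100); incubation (finishes minute 70, plus 15-minute gap → minute 85). Taking the maximum gives a start of minute 100, and it finishes at 100 + 55 = minute 155.
Secondary incubation has to wait for staining (finishes minute 155); wash step (finishes minute 100). The latest of these is minute 155, so secondary incubation runs minute 155 to 155 + 30 = minute 185.

185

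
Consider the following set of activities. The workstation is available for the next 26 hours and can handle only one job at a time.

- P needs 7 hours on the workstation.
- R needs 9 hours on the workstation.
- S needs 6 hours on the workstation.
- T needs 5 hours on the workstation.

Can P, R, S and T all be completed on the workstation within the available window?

Running back to back, the jobs need 7 + 9 + 6 + 5 = 27 hours on the workstation.
Since 27 > 26, they cannot all fit.

No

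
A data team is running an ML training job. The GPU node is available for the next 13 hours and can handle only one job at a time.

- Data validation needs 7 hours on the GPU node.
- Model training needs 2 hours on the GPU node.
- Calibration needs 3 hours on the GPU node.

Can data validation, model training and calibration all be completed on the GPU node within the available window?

Yes

Running back to back, the jobs need 7 + 2 + 3 = 12 hours on the GPU node.
Since 12 ≤ 13, they fit within the window.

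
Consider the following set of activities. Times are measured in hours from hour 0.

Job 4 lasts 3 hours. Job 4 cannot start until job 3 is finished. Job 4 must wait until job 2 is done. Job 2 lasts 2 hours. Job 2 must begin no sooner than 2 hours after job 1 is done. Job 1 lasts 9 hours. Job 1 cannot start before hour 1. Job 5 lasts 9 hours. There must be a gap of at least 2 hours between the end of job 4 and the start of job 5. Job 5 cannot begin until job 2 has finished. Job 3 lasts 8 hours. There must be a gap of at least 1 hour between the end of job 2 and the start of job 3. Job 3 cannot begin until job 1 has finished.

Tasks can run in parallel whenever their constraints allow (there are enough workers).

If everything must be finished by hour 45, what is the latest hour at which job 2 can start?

20

Nothing follows job 5; the deadline of hour 45 is its only limit. It must start by 45 − 9 = hour 36.
Job 4 has to be done before job 5 (must start by hour 36, minus 2-hour gap → hour 34). That means finishing by hour 34, i.e. starting by 34 − 3 = hour 31.
Job 3 feeds into job 4 (must start by hour 31); so job 3 must finish by hour 31 and therefore start by hour 23.
Job 2 feeds job 3 (must start by hour 23, minus 1-hour gap → hour 22); job 4 (must start by hour 31); job 5 (must start by hour 36). Taking the minimum, job 2 must finish by hour 22 and start by 22 − 2 = hour 20.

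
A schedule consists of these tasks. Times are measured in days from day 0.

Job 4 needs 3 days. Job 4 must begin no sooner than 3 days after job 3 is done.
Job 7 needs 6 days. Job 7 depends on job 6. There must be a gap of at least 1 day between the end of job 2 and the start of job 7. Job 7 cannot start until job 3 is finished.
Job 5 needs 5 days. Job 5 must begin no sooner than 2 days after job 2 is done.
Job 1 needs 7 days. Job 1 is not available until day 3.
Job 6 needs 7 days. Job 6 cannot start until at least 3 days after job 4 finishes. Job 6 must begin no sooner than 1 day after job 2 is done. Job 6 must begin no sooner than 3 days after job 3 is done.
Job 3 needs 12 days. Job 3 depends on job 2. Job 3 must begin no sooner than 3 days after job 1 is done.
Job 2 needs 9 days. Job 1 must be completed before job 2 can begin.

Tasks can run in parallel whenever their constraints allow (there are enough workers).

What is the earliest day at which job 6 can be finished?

47

After its own release at day 3, job 1 can start at day 3 and finishes at day 10.
Job 2 waits on job 1 (finishes day 10), so it starts at day 10 and finishes at 10 + 9 = day 19.
Job 3 cannot start until job 2 (finishes day 19); job 1 (finishes day 10, plus 3-day gap → day 13). The controlling bound is day 19, so job 3 finishes at 19 + 12 = day 31.
Job 4 cannot begin until job 3 (finishes day 31, plus 3-day gap → day 34). It runs from day 34 to 34 + 3 = day 37.
For job 6: job 4 (finishes day 37, plus 3-day gap → day 40); job 2 (finishes day 19, plus 1-day gap → day 20); job 3 (finishes day 31, plus 3-day gap → day 34). Taking the maximum gives a start of day 40, and it finishes at 40 + 7 = day 47.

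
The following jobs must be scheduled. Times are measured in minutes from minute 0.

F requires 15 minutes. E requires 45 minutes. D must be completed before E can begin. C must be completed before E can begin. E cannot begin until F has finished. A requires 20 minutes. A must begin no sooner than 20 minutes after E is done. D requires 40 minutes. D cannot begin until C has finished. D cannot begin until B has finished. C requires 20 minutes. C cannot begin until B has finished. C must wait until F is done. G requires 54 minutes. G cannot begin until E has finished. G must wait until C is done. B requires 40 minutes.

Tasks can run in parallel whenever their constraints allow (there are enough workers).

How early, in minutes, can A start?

F has no prerequisites, so it starts at minute 0 and finishes at minute 15.
B can start immediately at minute 0; it finishes at minute 40.
C needs all of B (finishes minute 40); F (finishes minute 15). That puts its earliest start at minute 40; it finishes at 40 + 20 = minute 60.
D cannot start until C (finishes minute 60); B (finishes minute 40). The controlling bound is minute 60, so D finishes at 60 + 40 = minute 100.
For E: D (finishes minute 100); C (finishes minute 60); F (finishes minute 15). Taking the maximum gives a start of minute 100, and it finishes at 100 + 45 = minute 145.
A waits on E (finishes minute 145, plus 20-minute gap → minute 165), so the earliest it can start is minute 165.

165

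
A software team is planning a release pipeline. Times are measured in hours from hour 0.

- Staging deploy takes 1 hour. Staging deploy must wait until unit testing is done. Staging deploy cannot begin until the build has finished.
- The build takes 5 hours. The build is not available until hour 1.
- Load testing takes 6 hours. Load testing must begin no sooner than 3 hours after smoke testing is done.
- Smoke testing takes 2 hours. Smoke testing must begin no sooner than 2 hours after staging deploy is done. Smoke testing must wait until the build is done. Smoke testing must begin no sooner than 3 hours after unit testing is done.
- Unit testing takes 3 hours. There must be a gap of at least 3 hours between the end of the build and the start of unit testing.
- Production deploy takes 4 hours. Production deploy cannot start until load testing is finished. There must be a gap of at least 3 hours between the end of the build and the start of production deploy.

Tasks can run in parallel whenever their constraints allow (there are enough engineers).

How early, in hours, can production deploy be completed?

30

The build waits on its own release at hour 1, so it starts at hour 1 and finishes at 1 + 5 = hour 6.
After the build (finishes hour 6, plus 3-hour gap → hour 9), unit testing can start at hour 9 and finishes at hour 12.
Staging deploy cannot start until unit testing (finishes hour 12); the build (finishes hour 6). The controlling bound is hour 12, so staging deploy finishes at 12 + 1 = hour 13.
Smoke testing needs all of staging deploy (finishes hour 13, plus 2-hour gap → hour 15); the build (finishes hour 6); unit testing (finishes hour 12, plus 3-hour gap → hour 15). That puts its earliest start at hour 15; it finishes at 15 + 2 = hour 17.
Load testing waits on smoke testing (finishes hour 17, plus 3-hour gap → hour 20), so it starts at hour 20 and finishes at 20 + 6 = hour 26.
For production deploy: load testing (finishes hour 26); the build (finishes hour 6, plus 3-hour gap → hour 9). Taking the maximum gives a start of hour 26, and it finishes at 26 + 4 = hour 30.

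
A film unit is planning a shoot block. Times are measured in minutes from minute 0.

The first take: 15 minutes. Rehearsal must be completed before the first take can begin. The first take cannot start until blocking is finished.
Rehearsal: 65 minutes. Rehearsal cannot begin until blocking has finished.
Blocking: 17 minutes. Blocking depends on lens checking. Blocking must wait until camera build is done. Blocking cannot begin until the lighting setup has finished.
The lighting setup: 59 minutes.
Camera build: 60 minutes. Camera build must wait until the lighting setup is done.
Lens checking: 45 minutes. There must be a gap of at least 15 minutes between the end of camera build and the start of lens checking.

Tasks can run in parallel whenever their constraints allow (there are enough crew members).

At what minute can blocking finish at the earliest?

The lighting setup has no prerequisites, so it starts at minute 0 and finishes at minute 59.
Camera build waits on the lighting setup (finishes minute 59), so it starts at minute 59 and finishes at 59 + 60 = minute 119.
Lens checking cannot begin until camera build (finishes minute 119, plus 15-minute gap → minute 134). It runs from minute 134 to 134 + 45 = minute 179.
Blocking cannot start until lens checking (finishes minute 179); camera build (finishes minute 119); the lighting setup (finishes minute 59). The controlling bound is minute 179, so blocking finishes at 179 + 17 = minute 196.

196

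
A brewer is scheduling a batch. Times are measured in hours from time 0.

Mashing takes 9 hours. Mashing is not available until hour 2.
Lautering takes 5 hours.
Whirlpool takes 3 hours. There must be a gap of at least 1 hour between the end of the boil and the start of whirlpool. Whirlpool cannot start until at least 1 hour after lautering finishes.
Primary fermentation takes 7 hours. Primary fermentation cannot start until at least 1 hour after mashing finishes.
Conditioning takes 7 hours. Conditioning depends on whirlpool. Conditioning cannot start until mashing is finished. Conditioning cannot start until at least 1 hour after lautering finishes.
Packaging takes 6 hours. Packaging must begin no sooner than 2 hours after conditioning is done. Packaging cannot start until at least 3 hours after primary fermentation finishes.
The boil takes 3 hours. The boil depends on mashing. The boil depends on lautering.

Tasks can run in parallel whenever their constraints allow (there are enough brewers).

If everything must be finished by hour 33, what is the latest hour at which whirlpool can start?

15

Nothing follows packaging; the deadline of hour 33 is its only limit. It must start by 33 − 6 = hour 27.
Conditioning must finish before packaging (must start by hour 27, minus 2-hour gap → hour 25). With a 7-hour duration, conditioning must start by 25 − 7 = hour 18.
Whirlpool has to be done before conditioning (must start by hour 18). That means finishing by hour 18, i.e. starting by 18 − 3 = hour 15.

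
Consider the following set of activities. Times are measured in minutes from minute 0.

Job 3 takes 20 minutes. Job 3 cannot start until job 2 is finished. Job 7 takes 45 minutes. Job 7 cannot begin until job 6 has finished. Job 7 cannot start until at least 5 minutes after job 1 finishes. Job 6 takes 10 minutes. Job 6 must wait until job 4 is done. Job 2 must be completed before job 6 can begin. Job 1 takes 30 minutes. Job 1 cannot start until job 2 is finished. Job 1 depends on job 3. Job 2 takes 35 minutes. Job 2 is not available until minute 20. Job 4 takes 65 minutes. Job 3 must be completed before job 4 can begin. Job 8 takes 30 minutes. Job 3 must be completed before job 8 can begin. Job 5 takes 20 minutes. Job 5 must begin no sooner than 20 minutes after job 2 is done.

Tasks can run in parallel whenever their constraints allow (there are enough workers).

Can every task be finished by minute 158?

No

Job 2 cannot begin until its own release at minute 20. It runs from minute 20 to 20 + 35 = minute 55.
Job 5 cannot begin until job 2 (finishes minute 55, plus 20-minute gap → minute 75). It runs from minute 75 to 75 + 20 = minute 95.
Job 3 cannot begin until job 2 (finishes minute 55). It runs from minute 55 to 55 + 20 = minute 75.
Job 8 waits on job 3 (finishes minute 75), so it starts at minute 75 and finishes at 75 + 30 = minute 105.
Job 4 waits on job 3 (finishes minute 75), so it starts at minute 75 and finishes at 75 + 65 = minute 140.
Job 6 has to wait for job 4 (finishes minute 140); job 2 (finishes minute 55). The latest of these is minute 140, so job 6 runs minute 140 to 140 + 10 = minute 150.
For job 1: job 2 (finishes minute 55); job 3 (finishes minute 75). Taking the maximum gives a start of minute 75, and it finishes at 75 + 30 = minute 105.
Job 7 has to wait for job 6 (finishes minute 150); job 1 (finishes minute 105, plus 5-minute gap → minute 110). The latest of these is minute 150, so job 7 runs minute 150 to 150 + 45 = minute 195.
The earliest everything can be done is minute 195, which is after the deadline of 158, so it is not possible.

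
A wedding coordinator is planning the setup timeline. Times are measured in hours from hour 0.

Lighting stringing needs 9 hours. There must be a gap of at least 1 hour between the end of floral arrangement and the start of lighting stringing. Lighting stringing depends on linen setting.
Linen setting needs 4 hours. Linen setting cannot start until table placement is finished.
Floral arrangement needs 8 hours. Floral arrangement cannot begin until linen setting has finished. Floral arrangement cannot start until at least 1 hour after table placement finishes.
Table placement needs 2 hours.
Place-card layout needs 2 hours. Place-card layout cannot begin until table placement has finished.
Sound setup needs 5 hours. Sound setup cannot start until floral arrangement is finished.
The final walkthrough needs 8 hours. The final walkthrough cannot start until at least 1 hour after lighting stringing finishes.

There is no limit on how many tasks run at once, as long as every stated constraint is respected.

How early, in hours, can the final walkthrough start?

Nothing blocks table placement, so it runs from hour 0 to hour 2.
After table placement (finishes hour 2), linen setting can start at hour 2 and finishes at hour 6.
For floral arrangement: linen setting (finishes hour 6); table placement (finishes hour 2, plus 1-hour gap → hour 3). Taking the maximum gives a start of hour 6, and it finishes at 6 + 8 = hour 14.
For lighting stringing: floral arrangement (finishes hour 14, plus 1-hour gap → hour 15); linen setting (finishes hour 6). Taking the maximum gives a start of hour 15, and it finishes at 15 + 9 = hour 24.
The final walkthrough waits on lighting stringing (finishes hour 24, plus 1-hour gap → hour 25), so the earliest it can start is hour 25.

25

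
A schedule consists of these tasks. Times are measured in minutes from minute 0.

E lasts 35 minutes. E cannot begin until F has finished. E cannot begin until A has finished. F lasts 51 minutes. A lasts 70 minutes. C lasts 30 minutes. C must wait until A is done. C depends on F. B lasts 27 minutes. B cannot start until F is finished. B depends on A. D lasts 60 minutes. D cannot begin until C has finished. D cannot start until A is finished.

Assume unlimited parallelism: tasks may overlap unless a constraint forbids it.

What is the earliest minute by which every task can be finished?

F can start immediately at minute 0; it finishes at minute 51.
A has no prerequisites, so it starts at minute 0 and finishes at minute 70.
E has to wait for F (finishes minute 51); A (finishes minute 70). The latest of these is minute 70, so E runs minute 70 to 70 + 35 = minute 105.
For C: A (finishes minute 70); F (finishes minute 51). Taking the maximum gives a start of minute 70, and it finishes at 70 + 30 = minute 100.
For D: C (finishes minute 100); A (finishes minute 70). Taking the maximum gives a start of minute 100, and it finishes at 100 + 60 = minute 160.
For B: F (finishes minute 51); A (finishes minute 70). Taking the maximum gives a start of minute 70, and it finishes at 70 + 27 = minute 97.
All tasks are finished once the last one completes. Finish times: A at 70, B at 97, C at 100, D at 160, E at 105, F at 51. The latest is minute 160.

160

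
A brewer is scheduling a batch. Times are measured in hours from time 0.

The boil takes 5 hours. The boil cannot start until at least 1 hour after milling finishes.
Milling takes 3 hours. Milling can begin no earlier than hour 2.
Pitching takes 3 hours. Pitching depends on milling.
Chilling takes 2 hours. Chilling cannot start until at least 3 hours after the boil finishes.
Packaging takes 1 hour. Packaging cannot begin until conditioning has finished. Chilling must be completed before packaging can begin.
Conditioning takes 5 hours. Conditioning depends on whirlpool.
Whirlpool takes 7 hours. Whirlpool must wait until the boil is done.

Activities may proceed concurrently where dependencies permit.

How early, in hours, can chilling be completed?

16

After its own release at hour 2, milling can start at hour 2 and finishes at hour 5.
After milling (finishes hour 5, plus 1-hour gap → hour 6), the boil can start at hour 6 and finishes at hour 11.
Chilling cannot begin until the boil (finishes hour 11, plus 3-hour gap → hour 14). It runs from hour 14 to 14 + 2 = hour 16.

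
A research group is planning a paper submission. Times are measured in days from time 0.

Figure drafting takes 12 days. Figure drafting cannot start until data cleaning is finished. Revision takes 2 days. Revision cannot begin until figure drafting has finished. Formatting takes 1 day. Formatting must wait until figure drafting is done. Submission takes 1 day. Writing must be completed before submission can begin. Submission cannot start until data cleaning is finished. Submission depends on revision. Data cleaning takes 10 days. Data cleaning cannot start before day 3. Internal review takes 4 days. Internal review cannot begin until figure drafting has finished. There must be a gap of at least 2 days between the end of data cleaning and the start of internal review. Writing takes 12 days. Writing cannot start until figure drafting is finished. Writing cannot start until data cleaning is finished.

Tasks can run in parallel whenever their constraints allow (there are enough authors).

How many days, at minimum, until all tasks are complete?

38

Data cleaning cannot begin until its own release at day 3. It runs from day 3 to 3 + 10 = day 13.
After data cleaning (finishes day 13), figure drafting can start at day 13 and finishes at day 25.
Formatting waits on figure drafting (finishes day 25), so it starts at day 25 and finishes at 25 + 1 = day 26.
Revision cannot begin until figure drafting (finishes day 25). It runs from day 25 to 25 + 2 = day 27.
Internal review has to wait for figure drafting (finishes day 25); data cleaning (finishes day 13, plus 2-day gap → day 15). The latest of these is day 25, so internal review runs day 25 to 25 + 4 = day 29.
Writing needs all of figure drafting (finishes day 25); data cleaning (finishes day 13). That puts its earliest start at day 25; it finishes at 25 + 12 = day 37.
Submission has to wait for writing (finishes day 37); data cleaning (finishes day 13); revision (finishes day 27). The latest of these is day 37, so submission runs day 37 to 37 + 1 = day 38.
All tasks are finished once the last one completes. Finish times: Data cleaning at 13, Figure drafting at 25, Writing at 37, Internal review at 29, Revision at 27, Formatting at 26, Submission at 38. The latest is day 38.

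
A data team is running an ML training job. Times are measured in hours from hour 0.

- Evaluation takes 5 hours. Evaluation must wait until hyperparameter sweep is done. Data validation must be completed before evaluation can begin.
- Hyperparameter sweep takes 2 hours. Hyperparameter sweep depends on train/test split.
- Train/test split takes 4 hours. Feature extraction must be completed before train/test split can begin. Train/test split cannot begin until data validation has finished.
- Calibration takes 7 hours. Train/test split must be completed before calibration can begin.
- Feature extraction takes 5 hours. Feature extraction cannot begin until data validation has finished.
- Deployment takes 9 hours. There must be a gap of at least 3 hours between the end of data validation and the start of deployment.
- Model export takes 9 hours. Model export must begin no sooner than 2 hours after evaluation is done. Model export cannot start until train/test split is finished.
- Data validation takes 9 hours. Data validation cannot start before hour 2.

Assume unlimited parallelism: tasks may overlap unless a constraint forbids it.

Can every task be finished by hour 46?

Yes

Data validation waits on its own release at hour 2, so it starts at hour 2 and finishes at 2 + 9 = hour 11.
Deployment waits on data validation (finishes hour 11, plus 3-hour gap → hour 14), so it starts at hour 14 and finishes at 14 + 9 = hour 23.
Feature extraction waits on data validation (finishes hour 11), so it starts at hour 11 and finishes at 11 + 5 = hour 16.
Train/test split has to wait for feature extraction (finishes hour 16); data validation (finishes hour 11). The latest of these is hour 16, so train/test split runs hour 16 to 16 + 4 = hour 20.
After train/test split (finishes hour 20), calibration can start at hour 20 and finishes at hour 27.
Hyperparameter sweep cannot begin until train/test split (finishes hour 20). It runs from hour 20 to 20 + 2 = hour 22.
Evaluation needs all of hyperparameter sweep (finishes hour 22); data validation (finishes hour 11). That puts its earliest start at hour 22; it finishes at 22 + 5 = hour 27.
Model export has to wait for evaluation (finishes hour 27, plus 2-hour gap → hour 29); train/test split (finishes hour 20). The latest of these is hour 29, so model export runs hour 29 to 29 + 9 = hour 38.
Every task is finished by hour 38, which is no later than the deadline of 46, so the schedule is feasible.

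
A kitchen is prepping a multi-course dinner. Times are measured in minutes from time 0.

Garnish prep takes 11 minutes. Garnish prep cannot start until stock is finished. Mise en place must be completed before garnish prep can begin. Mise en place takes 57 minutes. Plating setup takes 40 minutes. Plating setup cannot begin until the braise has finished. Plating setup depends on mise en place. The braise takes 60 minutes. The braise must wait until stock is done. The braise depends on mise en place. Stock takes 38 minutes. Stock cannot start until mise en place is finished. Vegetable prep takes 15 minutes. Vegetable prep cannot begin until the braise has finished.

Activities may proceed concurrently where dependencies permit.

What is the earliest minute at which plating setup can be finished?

Mise en place can start immediately at minute 0; it finishes at minute 57.
Stock cannot begin until mise en place (finishes minute 57). It runs from minute 57 to 57 + 38 = minute 95.
The braise has to wait for stock (finishes minute 95); mise en place (finishes minute 57). The latest of these is minute 95, so the braise runs minute 95 to 95 + 60 = minute 155.
Plating setup cannot start until the braise (finishes minute 155); mise en place (finishes minute 57). The controlling bound is minute 155, so plating setup finishes at 155 + 40 = minute 195.

195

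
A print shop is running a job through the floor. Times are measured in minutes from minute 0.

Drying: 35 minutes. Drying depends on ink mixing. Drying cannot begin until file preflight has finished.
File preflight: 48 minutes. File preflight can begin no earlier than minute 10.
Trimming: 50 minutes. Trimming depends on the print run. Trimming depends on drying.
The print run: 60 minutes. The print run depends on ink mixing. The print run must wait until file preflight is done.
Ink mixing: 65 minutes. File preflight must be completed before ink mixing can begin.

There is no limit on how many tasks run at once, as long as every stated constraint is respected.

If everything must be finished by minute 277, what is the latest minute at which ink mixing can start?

102

Trimming has no dependents, so it just needs to finish by minute 277. Starting by 277 − 50 = minute 227 achieves that.
Since trimming (must start by minute 227) depends on it, the print run must finish by minute 227. Backing off its 60-minute duration gives a latest start of minute 167.
Drying feeds into trimming (must start by minute 227); so drying must finish by minute 227 and therefore start by minute 192.
For ink mixing: the print run (must start by minute 167); drying (must start by minute 192). The most restrictive is minute 167; with a 65-minute duration, ink mixing must start by minute 102.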